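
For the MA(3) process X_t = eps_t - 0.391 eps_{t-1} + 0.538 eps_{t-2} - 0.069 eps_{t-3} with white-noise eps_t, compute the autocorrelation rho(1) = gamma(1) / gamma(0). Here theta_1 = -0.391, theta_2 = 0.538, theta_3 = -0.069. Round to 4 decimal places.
\rho(1) = -0.4412

For an MA(q) process with theta_0 = 1, the autocovariance is
  gamma(k) = sigma^2 * sum_{i=0..q-k} theta_i * theta_{i+k},
and rho(k) = gamma(k) / gamma(0). Sigma^2 cancels.
  numerator   = (1)*(-0.391) + (-0.391)*(0.538) + (0.538)*(-0.069) = -0.63848.
  denominator = (1)^2 + (-0.391)^2 + (0.538)^2 + (-0.069)^2 = 1.447086.
  rho(1) = -0.63848 / 1.447086 = -0.4412.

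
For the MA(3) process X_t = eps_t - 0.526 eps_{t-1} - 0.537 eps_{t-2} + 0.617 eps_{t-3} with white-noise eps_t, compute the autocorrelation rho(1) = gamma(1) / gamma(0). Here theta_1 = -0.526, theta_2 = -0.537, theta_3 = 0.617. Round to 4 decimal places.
\rho(1) = -0.2954

For an MA(q) process with theta_0 = 1, the autocovariance is
  gamma(k) = sigma^2 * sum_{i=0..q-k} theta_i * theta_{i+k},
and rho(k) = gamma(k) / gamma(0). Sigma^2 cancels.
  numerator   = (1)*(-0.526) + (-0.526)*(-0.537) + (-0.537)*(0.617) = -0.574867.
  denominator = (1)^2 + (-0.526)^2 + (-0.537)^2 + (0.617)^2 = 1.945734.
  rho(1) = -0.574867 / 1.945734 = -0.2954.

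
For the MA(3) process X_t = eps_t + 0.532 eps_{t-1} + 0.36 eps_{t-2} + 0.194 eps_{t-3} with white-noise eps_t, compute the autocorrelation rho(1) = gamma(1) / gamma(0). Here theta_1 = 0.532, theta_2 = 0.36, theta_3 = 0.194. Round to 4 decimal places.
\rho(1) = 0.5470

For an MA(q) process with theta_0 = 1, the autocovariance is
  gamma(k) = sigma^2 * sum_{i=0..q-k} theta_i * theta_{i+k},
and rho(k) = gamma(k) / gamma(0). Sigma^2 cancels.
  numerator   = (1)*(0.532) + (0.532)*(0.36) + (0.36)*(0.194) = 0.79336.
  denominator = (1)^2 + (0.532)^2 + (0.36)^2 + (0.194)^2 = 1.45026.
  rho(1) = 0.79336 / 1.45026 = 0.5470.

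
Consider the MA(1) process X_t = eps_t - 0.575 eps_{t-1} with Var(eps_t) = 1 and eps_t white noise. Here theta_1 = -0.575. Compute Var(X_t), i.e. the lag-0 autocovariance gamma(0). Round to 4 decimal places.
\gamma(0) = 1.3306

For an MA(q) process X_t = eps_t + sum_i theta_i eps_{t-i} with
Var(eps_t) = sigma^2, the variance is
  gamma(0) = sigma^2 * (1 + sum_i theta_i^2).
  sum_i theta_i^2 = (-0.575)^2 = 0.330625.
  gamma(0) = 1 * (1 + 0.330625) = 1 * 1.330625 = 1.330625, which rounds to 1.3306.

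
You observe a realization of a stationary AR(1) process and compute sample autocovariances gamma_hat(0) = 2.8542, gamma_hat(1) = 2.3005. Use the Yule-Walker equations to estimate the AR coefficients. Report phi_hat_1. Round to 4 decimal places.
\hat\phi_{1} = 0.8060

The Yule-Walker equations for an AR(p) process read, in matrix form,
  Gamma_p phi = r_p,   with   (Gamma_p)_{ij} = gamma(|i - j|),
                       (r_p)_i = gamma(i),   i,j = 1..p.
Substitute the sample gammas (Toeplitz matrix and right-hand side of size 1):
  Gamma_p = [[2.8542]]
  r_p     = [2.3005]
With p = 1 this is the single equation gamma(0) phi_1 = gamma(1):
  phi_hat_1 = gamma(1) / gamma(0) = 2.3005 / 2.8542 = 0.8060.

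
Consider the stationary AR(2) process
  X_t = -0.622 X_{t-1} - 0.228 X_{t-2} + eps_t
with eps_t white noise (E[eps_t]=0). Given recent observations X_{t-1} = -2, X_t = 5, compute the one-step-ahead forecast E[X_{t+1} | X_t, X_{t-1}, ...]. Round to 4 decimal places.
E[X_{t+1} \mid \mathcal F_t] = -2.6540

For an AR(p) model X_t = c + sum_i phi_i X_{t-i} + eps_t, the
one-step-ahead conditional mean is
  E[X_{t+1} | X_t, ...] = c + sum_i phi_i X_{t+1-i}.
Substitute known values:
  E[X_{t+1} | ...] = (-0.622) * (5) + (-0.228) * (-2)
                   = -2.6540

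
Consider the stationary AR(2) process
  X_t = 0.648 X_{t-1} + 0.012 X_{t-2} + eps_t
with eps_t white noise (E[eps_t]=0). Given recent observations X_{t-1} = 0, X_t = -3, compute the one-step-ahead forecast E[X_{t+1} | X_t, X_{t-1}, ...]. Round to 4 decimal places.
E[X_{t+1} \mid \mathcal F_t] = -1.9440

For an AR(p) model X_t = c + sum_i phi_i X_{t-i} + eps_t, the
one-step-ahead conditional mean is
  E[X_{t+1} | X_t, ...] = c + sum_i phi_i X_{t+1-i}.
Substitute known values:
  E[X_{t+1} | ...] = (0.648) * (-3) + (0.012) * (0)
                   = -1.9440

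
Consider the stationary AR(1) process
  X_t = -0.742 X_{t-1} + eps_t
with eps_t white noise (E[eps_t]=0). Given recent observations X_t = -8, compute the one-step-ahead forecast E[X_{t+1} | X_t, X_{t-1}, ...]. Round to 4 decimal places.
E[X_{t+1} \mid \mathcal F_t] = 5.9360

For an AR(p) model X_t = c + sum_i phi_i X_{t-i} + eps_t, the
one-step-ahead conditional mean is
  E[X_{t+1} | X_t, ...] = c + sum_i phi_i X_{t+1-i}.
Substitute known values:
  E[X_{t+1} | ...] = (-0.742) * (-8)
                   = 5.9360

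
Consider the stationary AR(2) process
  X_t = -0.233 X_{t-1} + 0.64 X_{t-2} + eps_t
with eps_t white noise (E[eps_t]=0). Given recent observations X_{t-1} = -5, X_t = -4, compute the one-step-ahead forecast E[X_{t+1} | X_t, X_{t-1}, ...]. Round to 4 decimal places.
E[X_{t+1} \mid \mathcal F_t] = -2.2680

For an AR(p) model X_t = c + sum_i phi_i X_{t-i} + eps_t, the
one-step-ahead conditional mean is
  E[X_{t+1} | X_t, ...] = c + sum_i phi_i X_{t+1-i}.
Substitute known values:
  E[X_{t+1} | ...] = (-0.233) * (-4) + (0.64) * (-5)
                   = -2.2680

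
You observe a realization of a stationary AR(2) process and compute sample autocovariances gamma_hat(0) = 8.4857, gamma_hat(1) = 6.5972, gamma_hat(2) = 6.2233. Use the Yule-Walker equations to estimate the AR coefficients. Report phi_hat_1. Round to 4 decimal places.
\hat\phi_{1} = 0.5240

The Yule-Walker equations for an AR(p) process read, in matrix form,
  Gamma_p phi = r_p,   with   (Gamma_p)_{ij} = gamma(|i - j|),
                       (r_p)_i = gamma(i),   i,j = 1..p.
Substitute the sample gammas (Toeplitz matrix and right-hand side of size 2):
  Gamma_p = [[8.4857, 6.5972], [6.5972, 8.4857]]
  r_p     = [6.5972, 6.2233]
Written out:
  8.4857 phi_1 + 6.5972 phi_2 = 6.5972
  6.5972 phi_1 + 8.4857 phi_2 = 6.2233
Solve by Cramer's rule:
  det = gamma(0)^2 - gamma(1)^2 = (8.4857)^2 - (6.5972)^2 = 72.00710449 - 43.52304784 = 28.48405665
  phi_hat_1 = [gamma(1) gamma(0) - gamma(1) gamma(2)] / det = [(6.5972)(8.4857) - (6.5972)(6.2233)] / 28.48405665 = 14.92550528 / 28.48405665 = 0.524
  phi_hat_2 = [gamma(0) gamma(2) - gamma(1)^2] / det = [(8.4857)(6.2233) - (6.5972)^2] / 28.48405665 = 9.28600897 / 28.48405665 = 0.326
So phi_hat = [0.5240, 0.3260].
Therefore phi_hat_1 = 0.5240.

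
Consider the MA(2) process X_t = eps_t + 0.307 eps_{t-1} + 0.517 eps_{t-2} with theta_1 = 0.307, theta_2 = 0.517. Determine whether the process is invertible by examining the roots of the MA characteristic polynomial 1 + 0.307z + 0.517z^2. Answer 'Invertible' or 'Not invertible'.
\text{Invertible}

The MA(q) characteristic polynomial is P(z) = 1 + 0.307z + 0.517z^2.
Invertibility requires all roots to lie outside the unit circle, i.e. |z| > 1 for every root.
Set 1 + (0.307) z + (0.517) z^2 = 0, i.e. a z^2 + b z + c = 0 with a = 0.517, b = 0.307, c = 1.
Discriminant D = b^2 - 4ac = (0.307)^2 - 4*(0.517)*1 = 0.094249 - (2.068) = -1.973751.
D < 0, so the roots are the complex-conjugate pair z = (-b +/- i sqrt(-D)) / (2a) = -0.2969 +/- 1.3587i.
For a conjugate pair |z|^2 = z * conj(z) = (product of roots) = c/a = 1/(0.517) = 1.934236, so |z| = sqrt(1.934236) = 1.3908 for both roots.
Moduli of all roots: 1.3908, 1.3908.
All moduli strictly greater than 1? Yes.
Verdict: Invertible.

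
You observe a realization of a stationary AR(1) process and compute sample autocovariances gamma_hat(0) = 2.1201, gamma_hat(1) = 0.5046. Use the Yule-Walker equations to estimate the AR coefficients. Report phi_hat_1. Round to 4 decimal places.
\hat\phi_{1} = 0.2380

The Yule-Walker equations for an AR(p) process read, in matrix form,
  Gamma_p phi = r_p,   with   (Gamma_p)_{ij} = gamma(|i - j|),
                       (r_p)_i = gamma(i),   i,j = 1..p.
Substitute the sample gammas (Toeplitz matrix and right-hand side of size 1):
  Gamma_p = [[2.1201]]
  r_p     = [0.5046]
With p = 1 this is the single equation gamma(0) phi_1 = gamma(1):
  phi_hat_1 = gamma(1) / gamma(0) = 0.5046 / 2.1201 = 0.2380.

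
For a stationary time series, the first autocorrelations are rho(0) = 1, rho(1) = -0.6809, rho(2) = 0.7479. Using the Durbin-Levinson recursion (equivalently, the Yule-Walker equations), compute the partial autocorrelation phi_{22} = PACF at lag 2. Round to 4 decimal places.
\phi_{22} = 0.5300

The PACF at lag k is phi_{kk}, the last component of the solution
to the Yule-Walker system G_k phi = r_k where
  (G_k)_{ij} = rho(|i - j|), (r_k)_i = rho(i), i,j = 1..k.
Equivalently, Durbin-Levinson gives phi_{kk} iteratively:
  phi_{11} = rho(1)
  phi_{kk} = [rho(k) - sum_{j=1..k-1} phi_{k-1,j} rho(k-j)]
            / [1 - sum_{j=1..k-1} phi_{k-1,j} rho(j)],
  phi_{k,j} = phi_{k-1,j} - phi_{kk} phi_{k-1,k-j},  j = 1..k-1.
Step k = 1:
  phi_11 = rho(1) = -0.6809.
Step k = 2:
  phi_22 = [rho(2) - phi_11 rho(1)] / [1 - phi_11 rho(1)] = [0.7479 - (-0.6809)(-0.6809)] / [1 - (-0.6809)(-0.6809)]
         = 0.28427519 / 0.53637519 = 0.53.
Therefore phi_{22} = 0.5300.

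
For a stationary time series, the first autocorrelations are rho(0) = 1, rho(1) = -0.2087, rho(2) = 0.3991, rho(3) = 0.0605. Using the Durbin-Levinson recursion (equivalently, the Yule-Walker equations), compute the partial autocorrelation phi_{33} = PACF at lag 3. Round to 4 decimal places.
\phi_{33} = 0.2310

The PACF at lag k is phi_{kk}, the last component of the solution
to the Yule-Walker system G_k phi = r_k where
  (G_k)_{ij} = rho(|i - j|), (r_k)_i = rho(i), i,j = 1..k.
Equivalently, Durbin-Levinson gives phi_{kk} iteratively:
  phi_{11} = rho(1)
  phi_{kk} = [rho(k) - sum_{j=1..k-1} phi_{k-1,j} rho(k-j)]
            / [1 - sum_{j=1..k-1} phi_{k-1,j} rho(j)],
  phi_{k,j} = phi_{k-1,j} - phi_{kk} phi_{k-1,k-j},  j = 1..k-1.
Step k = 1:
  phi_11 = rho(1) = -0.2087.
Step k = 2:
  phi_22 = [rho(2) - phi_11 rho(1)] / [1 - phi_11 rho(1)] = [0.3991 - (-0.2087)(-0.2087)] / [1 - (-0.2087)(-0.2087)]
         = 0.35554431 / 0.95644431 = 0.371736.
  Update: phi_21 = phi_11 - phi_22 phi_11 = -0.2087 - (0.371736)(-0.2087) = -0.131119.
Step k = 3:
  phi_33 = [rho(3) - phi_21 rho(2) - phi_22 rho(1)] / [1 - phi_21 rho(1) - phi_22 rho(2)]
    numerator   = 0.0605 - (-0.131119)(0.3991) - (0.371736)(-0.2087) = 0.19041071
    denominator = 1 - (-0.131119)(-0.2087) - (0.371736)(0.3991) = 0.82427587
  phi_33 = 0.19041071 / 0.82427587 = 0.231.
Therefore phi_{33} = 0.2310.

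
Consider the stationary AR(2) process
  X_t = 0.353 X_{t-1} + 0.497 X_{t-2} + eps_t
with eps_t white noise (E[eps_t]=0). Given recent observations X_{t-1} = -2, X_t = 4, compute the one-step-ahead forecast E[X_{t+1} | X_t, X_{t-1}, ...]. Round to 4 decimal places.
E[X_{t+1} \mid \mathcal F_t] = 0.4180

For an AR(p) model X_t = c + sum_i phi_i X_{t-i} + eps_t, the
one-step-ahead conditional mean is
  E[X_{t+1} | X_t, ...] = c + sum_i phi_i X_{t+1-i}.
Substitute known values:
  E[X_{t+1} | ...] = (0.353) * (4) + (0.497) * (-2)
                   = 0.4180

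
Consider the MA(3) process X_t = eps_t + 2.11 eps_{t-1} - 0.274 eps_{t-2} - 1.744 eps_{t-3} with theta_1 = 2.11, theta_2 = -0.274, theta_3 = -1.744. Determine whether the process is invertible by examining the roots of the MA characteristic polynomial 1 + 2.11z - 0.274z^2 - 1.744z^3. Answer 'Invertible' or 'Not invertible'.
\text{Not invertible}

The MA(q) characteristic polynomial is P(z) = 1 + 2.11z - 0.274z^2 - 1.744z^3.
Invertibility requires all roots to lie outside the unit circle, i.e. |z| > 1 for every root.
Degree 3: look for a simple real root z0 first, then factor out (1 - z/z0) and solve the remaining quadratic.
Testing z0 = -0.625: P(-0.625) = 1 + (2.11)(-0.625) + (-0.274)(-0.625)^2 + (-1.744)(-0.625)^3
  = 1 + (-1.31875) + (-0.107031) + (0.425781) = 0.  So z_0 = -0.625 is a root, |z_0| = 0.625.
Divide out the factor (1 + 1.6 z) = (1 - z/z0) (since 1/z0 = -1.6):
  P(z) = (1 + 1.6 z)(1 + (0.51) z + (-1.09) z^2)
  [check: z-coef 0.51 - (-1.6) = 2.11; z^2-coef -1.09 - (-1.6)(0.51) = -0.274; z^3-coef -(-1.6)(-1.09) = -1.744.]
Remaining roots from the quadratic factor 1 + (0.51) z + (-1.09) z^2:
  Set 1 + (0.51) z + (-1.09) z^2 = 0, i.e. a z^2 + b z + c = 0 with a = -1.09, b = 0.51, c = 1.
  Discriminant D = b^2 - 4ac = (0.51)^2 - 4*(-1.09)*1 = 0.2601 - (-4.36) = 4.6201.
  D >= 0, so the roots are real: z = (-b +/- sqrt(D)) / (2a) = (-0.51 +/- 2.149442) / (-2.18).
    z_1 = (-0.51 + 2.149442) / (-2.18) = -0.752,   |z_1| = 0.752.
    z_2 = (-0.51 - 2.149442) / (-2.18) = 1.2199,   |z_2| = 1.2199.
Moduli of all roots: 0.6250, 0.7520, 1.2199.
All moduli strictly greater than 1? No.
Verdict: Not invertible.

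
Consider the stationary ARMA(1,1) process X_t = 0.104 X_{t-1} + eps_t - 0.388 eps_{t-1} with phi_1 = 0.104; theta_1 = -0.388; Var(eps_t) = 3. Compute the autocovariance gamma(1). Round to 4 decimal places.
\gamma(1) = -0.8266

Multiply the model equation by X_{t-k} and take expectations. With theta_0 = psi_0 = 1 and psi_j the MA(infinity) weights, this gives
  gamma(k) - sum_i phi_i gamma(k-i) = c_k,
  c_k = sigma^2 * sum_{j=k..q} theta_j psi_{j-k}   (c_k = 0 for k > q),
using gamma(-m) = gamma(m).
psi-weights needed (psi_j = theta_j + sum_i phi_i psi_{j-i}):
  psi_1 = theta_1 + phi_1 = -0.388 + (0.104) = -0.284
Right-hand sides:
  c_0 = sigma^2 (1 + theta_1 psi_1) = 3 * (1 + (-0.388)(-0.284)) = 3 * 1.110192 = 3.330576
  c_1 = sigma^2 theta_1 = 3 * (-0.388) = -1.164
  c_2 = 0
Equations for k = 0 and k = 1 (AR order 1):
  gamma(0) = phi_1 gamma(1) + c_0
  gamma(1) = phi_1 gamma(0) + c_1
Substituting the second into the first: gamma(0) (1 - phi_1^2) = c_0 + phi_1 c_1, so
  gamma(0) = (c_0 + phi_1 c_1) / (1 - phi_1^2) = (3.330576 + (0.104)(-1.164)) / (1 - (0.104)^2) = 3.20952 / 0.989184 = 3.244614.
  gamma(1) = phi_1 gamma(0) + c_1 = (0.104)(3.244614) + (-1.164) = -0.82656.
Therefore gamma(1) = -0.8266 (to 4 decimal places).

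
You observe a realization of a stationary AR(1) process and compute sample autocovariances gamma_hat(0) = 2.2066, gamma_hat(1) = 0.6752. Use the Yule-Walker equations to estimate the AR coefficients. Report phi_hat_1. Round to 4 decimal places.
\hat\phi_{1} = 0.3060

The Yule-Walker equations for an AR(p) process read, in matrix form,
  Gamma_p phi = r_p,   with   (Gamma_p)_{ij} = gamma(|i - j|),
                       (r_p)_i = gamma(i),   i,j = 1..p.
Substitute the sample gammas (Toeplitz matrix and right-hand side of size 1):
  Gamma_p = [[2.2066]]
  r_p     = [0.6752]
With p = 1 this is the single equation gamma(0) phi_1 = gamma(1):
  phi_hat_1 = gamma(1) / gamma(0) = 0.6752 / 2.2066 = 0.3060.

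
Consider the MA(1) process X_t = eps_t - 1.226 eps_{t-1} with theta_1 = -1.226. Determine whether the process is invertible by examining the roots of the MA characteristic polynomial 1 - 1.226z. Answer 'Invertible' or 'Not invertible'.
\text{Not invertible}

The MA(q) characteristic polynomial is P(z) = 1 - 1.226z.
Invertibility requires all roots to lie outside the unit circle, i.e. |z| > 1 for every root.
This is linear in z: 1 + (-1.226) z = 0  =>  z = -1/(-1.226) = 0.815661,  |z| = 0.815661.
Moduli of all roots: 0.8157.
All moduli strictly greater than 1? No.
Verdict: Not invertible.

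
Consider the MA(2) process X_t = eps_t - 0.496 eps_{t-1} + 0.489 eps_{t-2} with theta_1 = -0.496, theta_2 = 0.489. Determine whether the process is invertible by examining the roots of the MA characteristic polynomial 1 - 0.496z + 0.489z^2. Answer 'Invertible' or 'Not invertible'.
\text{Invertible}

The MA(q) characteristic polynomial is P(z) = 1 - 0.496z + 0.489z^2.
Invertibility requires all roots to lie outside the unit circle, i.e. |z| > 1 for every root.
Set 1 + (-0.496) z + (0.489) z^2 = 0, i.e. a z^2 + b z + c = 0 with a = 0.489, b = -0.496, c = 1.
Discriminant D = b^2 - 4ac = (-0.496)^2 - 4*(0.489)*1 = 0.246016 - (1.956) = -1.709984.
D < 0, so the roots are the complex-conjugate pair z = (-b +/- i sqrt(-D)) / (2a) = 0.5072 +/- 1.3371i.
For a conjugate pair |z|^2 = z * conj(z) = (product of roots) = c/a = 1/(0.489) = 2.04499, so |z| = sqrt(2.04499) = 1.43 for both roots.
Moduli of all roots: 1.4300, 1.4300.
All moduli strictly greater than 1? Yes.
Verdict: Invertible.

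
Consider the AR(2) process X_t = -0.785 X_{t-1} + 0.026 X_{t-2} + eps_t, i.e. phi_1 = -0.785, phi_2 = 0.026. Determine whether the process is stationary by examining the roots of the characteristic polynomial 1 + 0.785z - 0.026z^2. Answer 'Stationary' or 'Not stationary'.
\text{Stationary}

The AR(p) characteristic polynomial is P(z) = 1 + 0.785z - 0.026z^2.
Stationarity requires all roots to lie outside the unit circle, i.e. |z| > 1 for every root.
Set 1 + (0.785) z + (-0.026) z^2 = 0, i.e. a z^2 + b z + c = 0 with a = -0.026, b = 0.785, c = 1.
Discriminant D = b^2 - 4ac = (0.785)^2 - 4*(-0.026)*1 = 0.616225 - (-0.104) = 0.720225.
D >= 0, so the roots are real: z = (-b +/- sqrt(D)) / (2a) = (-0.785 +/- 0.848661) / (-0.052).
  z_1 = (-0.785 + 0.848661) / (-0.052) = -1.2242,   |z_1| = 1.2242.
  z_2 = (-0.785 - 0.848661) / (-0.052) = 31.4166,   |z_2| = 31.4166.
Moduli of all roots: 1.2242, 31.4166.
All moduli strictly greater than 1? Yes.
Verdict: Stationary.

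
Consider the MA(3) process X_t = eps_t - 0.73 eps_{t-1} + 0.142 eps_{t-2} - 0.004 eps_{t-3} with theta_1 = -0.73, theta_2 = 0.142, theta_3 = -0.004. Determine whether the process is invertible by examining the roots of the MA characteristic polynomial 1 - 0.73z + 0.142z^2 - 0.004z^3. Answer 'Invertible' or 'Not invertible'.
\text{Invertible}

The MA(q) characteristic polynomial is P(z) = 1 - 0.73z + 0.142z^2 - 0.004z^3.
Invertibility requires all roots to lie outside the unit circle, i.e. |z| > 1 for every root.
Degree 3: look for a simple real root z0 first, then factor out (1 - z/z0) and solve the remaining quadratic.
Testing z0 = 2.5: P(2.5) = 1 + (-0.73)(2.5) + (0.142)(2.5)^2 + (-0.004)(2.5)^3
  = 1 + (-1.825) + (0.8875) + (-0.0625) = 0.  So z_0 = 2.5 is a root, |z_0| = 2.5.
Divide out the factor (1 - 0.4 z) = (1 - z/z0) (since 1/z0 = 0.4):
  P(z) = (1 - 0.4 z)(1 + (-0.33) z + (0.01) z^2)
  [check: z-coef -0.33 - (0.4) = -0.73; z^2-coef 0.01 - (0.4)(-0.33) = 0.142; z^3-coef -(0.4)(0.01) = -0.004.]
Remaining roots from the quadratic factor 1 + (-0.33) z + (0.01) z^2:
  Set 1 + (-0.33) z + (0.01) z^2 = 0, i.e. a z^2 + b z + c = 0 with a = 0.01, b = -0.33, c = 1.
  Discriminant D = b^2 - 4ac = (-0.33)^2 - 4*(0.01)*1 = 0.1089 - (0.04) = 0.0689.
  D >= 0, so the roots are real: z = (-b +/- sqrt(D)) / (2a) = (0.33 +/- 0.262488) / (0.02).
    z_1 = (0.33 + 0.262488) / (0.02) = 29.6244,   |z_1| = 29.6244.
    z_2 = (0.33 - 0.262488) / (0.02) = 3.3756,   |z_2| = 3.3756.
Moduli of all roots: 2.5000, 29.6244, 3.3756.
All moduli strictly greater than 1? Yes.
Verdict: Invertible.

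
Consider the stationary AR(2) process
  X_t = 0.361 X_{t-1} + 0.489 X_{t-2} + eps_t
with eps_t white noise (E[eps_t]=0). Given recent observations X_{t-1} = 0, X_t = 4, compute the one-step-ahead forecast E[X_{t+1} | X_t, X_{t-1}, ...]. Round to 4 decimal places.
E[X_{t+1} \mid \mathcal F_t] = 1.4440

For an AR(p) model X_t = c + sum_i phi_i X_{t-i} + eps_t, the
one-step-ahead conditional mean is
  E[X_{t+1} | X_t, ...] = c + sum_i phi_i X_{t+1-i}.
Substitute known values:
  E[X_{t+1} | ...] = (0.361) * (4) + (0.489) * (0)
                   = 1.4440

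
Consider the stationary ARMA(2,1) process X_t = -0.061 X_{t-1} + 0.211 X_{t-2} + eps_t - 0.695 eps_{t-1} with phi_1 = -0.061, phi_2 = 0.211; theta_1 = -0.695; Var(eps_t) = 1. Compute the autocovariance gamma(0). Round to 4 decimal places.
\gamma(0) = 1.6746

Multiply the model equation by X_{t-k} and take expectations. With theta_0 = psi_0 = 1 and psi_j the MA(infinity) weights, this gives
  gamma(k) - sum_i phi_i gamma(k-i) = c_k,
  c_k = sigma^2 * sum_{j=k..q} theta_j psi_{j-k}   (c_k = 0 for k > q),
using gamma(-m) = gamma(m).
psi-weights needed (psi_j = theta_j + sum_i phi_i psi_{j-i}):
  psi_1 = theta_1 + phi_1 = -0.695 + (-0.061) = -0.756
Right-hand sides:
  c_0 = sigma^2 (1 + theta_1 psi_1) = 1 * (1 + (-0.695)(-0.756)) = 1 * 1.52542 = 1.52542
  c_1 = sigma^2 theta_1 = 1 * (-0.695) = -0.695
  c_2 = 0
Equations for k = 0, 1, 2 (AR order 2, c_2 = 0):
  (E0) gamma(0) = phi_1 gamma(1) + phi_2 gamma(2) + c_0
  (E1) gamma(1) = phi_1 gamma(0) + phi_2 gamma(1) + c_1
  (E2) gamma(2) = phi_1 gamma(1) + phi_2 gamma(0)
From (E1): gamma(1) = A gamma(0) + B with
  A = phi_1 / (1 - phi_2) = -0.061 / 0.789 = -0.077313,   B = c_1 / (1 - phi_2) = -0.695 / 0.789 = -0.880862.
Insert (E2) into (E0): gamma(0) (1 - phi_2^2) = phi_1 (1 + phi_2) gamma(1) + c_0.
  phi_1 (1 + phi_2) = (-0.061)(1.211) = -0.073871,   1 - phi_2^2 = 0.955479.
Replace gamma(1) by A gamma(0) + B and collect gamma(0):
  gamma(0) [0.955479 - (-0.073871)(-0.077313)] = (-0.073871)(-0.880862) + 1.52542
  gamma(0) * 0.949768 = 1.59049
  gamma(0) = 1.59049 / 0.949768 = 1.674609.
Therefore gamma(0) = 1.6746 (to 4 decimal places).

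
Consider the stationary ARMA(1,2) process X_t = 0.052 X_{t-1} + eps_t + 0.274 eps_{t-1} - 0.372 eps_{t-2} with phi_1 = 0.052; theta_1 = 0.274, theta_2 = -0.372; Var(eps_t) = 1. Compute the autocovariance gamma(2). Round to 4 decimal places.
\gamma(2) = -0.3607

Multiply the model equation by X_{t-k} and take expectations. With theta_0 = psi_0 = 1 and psi_j the MA(infinity) weights, this gives
  gamma(k) - sum_i phi_i gamma(k-i) = c_k,
  c_k = sigma^2 * sum_{j=k..q} theta_j psi_{j-k}   (c_k = 0 for k > q),
using gamma(-m) = gamma(m).
psi-weights needed (psi_j = theta_j + sum_i phi_i psi_{j-i}):
  psi_1 = theta_1 + phi_1 = 0.274 + (0.052) = 0.326
  psi_2 = theta_2 + phi_1 psi_1 = -0.372 + (0.052)(0.326) = -0.355048
Right-hand sides:
  c_0 = sigma^2 (1 + theta_1 psi_1 + theta_2 psi_2) = 1 * (1 + (0.274)(0.326) + (-0.372)(-0.355048)) = 1 * 1.221402 = 1.221402
  c_1 = sigma^2 (theta_1 + theta_2 psi_1) = 1 * (0.274 + (-0.372)(0.326)) = 0.152728
  c_2 = sigma^2 theta_2 = 1 * (-0.372) = -0.372
Equations for k = 0 and k = 1 (AR order 1):
  gamma(0) = phi_1 gamma(1) + c_0
  gamma(1) = phi_1 gamma(0) + c_1
Substituting the second into the first: gamma(0) (1 - phi_1^2) = c_0 + phi_1 c_1, so
  gamma(0) = (c_0 + phi_1 c_1) / (1 - phi_1^2) = (1.221402 + (0.052)(0.152728)) / (1 - (0.052)^2) = 1.229344 / 0.997296 = 1.232677.
  gamma(1) = phi_1 gamma(0) + c_1 = (0.052)(1.232677) + (0.152728) = 0.216827.
For k = 2: gamma(2) = phi_1 gamma(1) + c_2
  = (0.052)(0.216827) + (-0.372) = -0.360725.
Therefore gamma(2) = -0.3607 (to 4 decimal places).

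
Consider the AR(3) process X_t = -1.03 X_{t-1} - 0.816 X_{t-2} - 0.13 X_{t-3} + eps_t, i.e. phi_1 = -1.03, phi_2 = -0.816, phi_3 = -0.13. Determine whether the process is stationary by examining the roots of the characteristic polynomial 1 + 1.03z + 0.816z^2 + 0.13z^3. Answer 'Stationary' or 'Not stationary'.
\text{Stationary}

The AR(p) characteristic polynomial is P(z) = 1 + 1.03z + 0.816z^2 + 0.13z^3.
Stationarity requires all roots to lie outside the unit circle, i.e. |z| > 1 for every root.
Degree 3: look for a simple real root z0 first, then factor out (1 - z/z0) and solve the remaining quadratic.
Testing z0 = -5: P(-5) = 1 + (1.03)(-5) + (0.816)(-5)^2 + (0.13)(-5)^3
  = 1 + (-5.15) + (20.4) + (-16.25) = 0.  So z_0 = -5 is a root, |z_0| = 5.
Divide out the factor (1 + 0.2 z) = (1 - z/z0) (since 1/z0 = -0.2):
  P(z) = (1 + 0.2 z)(1 + (0.83) z + (0.65) z^2)
  [check: z-coef 0.83 - (-0.2) = 1.03; z^2-coef 0.65 - (-0.2)(0.83) = 0.816; z^3-coef -(-0.2)(0.65) = 0.13.]
Remaining roots from the quadratic factor 1 + (0.83) z + (0.65) z^2:
  Set 1 + (0.83) z + (0.65) z^2 = 0, i.e. a z^2 + b z + c = 0 with a = 0.65, b = 0.83, c = 1.
  Discriminant D = b^2 - 4ac = (0.83)^2 - 4*(0.65)*1 = 0.6889 - (2.6) = -1.9111.
  D < 0, so the roots are the complex-conjugate pair z = (-b +/- i sqrt(-D)) / (2a) = -0.6385 +/- 1.0634i.
  For a conjugate pair |z|^2 = z * conj(z) = (product of roots) = c/a = 1/(0.65) = 1.538462, so |z| = sqrt(1.538462) = 1.2403 for both roots.
Moduli of all roots: 5.0000, 1.2403, 1.2403.
All moduli strictly greater than 1? Yes.
Verdict: Stationary.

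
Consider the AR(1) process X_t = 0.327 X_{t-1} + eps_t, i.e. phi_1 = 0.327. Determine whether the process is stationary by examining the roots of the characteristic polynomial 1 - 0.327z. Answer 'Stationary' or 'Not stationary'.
\text{Stationary}

The AR(p) characteristic polynomial is P(z) = 1 - 0.327z.
Stationarity requires all roots to lie outside the unit circle, i.e. |z| > 1 for every root.
This is linear in z: 1 + (-0.327) z = 0  =>  z = -1/(-0.327) = 3.058104,  |z| = 3.058104.
Moduli of all roots: 3.0581.
All moduli strictly greater than 1? Yes.
Verdict: Stationary.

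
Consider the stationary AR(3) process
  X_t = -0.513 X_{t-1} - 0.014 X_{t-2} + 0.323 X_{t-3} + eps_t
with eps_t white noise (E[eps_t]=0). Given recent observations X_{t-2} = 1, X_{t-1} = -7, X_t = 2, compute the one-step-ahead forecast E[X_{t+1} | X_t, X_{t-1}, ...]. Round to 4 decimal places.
E[X_{t+1} \mid \mathcal F_t] = -0.6050

For an AR(p) model X_t = c + sum_i phi_i X_{t-i} + eps_t, the
one-step-ahead conditional mean is
  E[X_{t+1} | X_t, ...] = c + sum_i phi_i X_{t+1-i}.
Substitute known values:
  E[X_{t+1} | ...] = (-0.513) * (2) + (-0.014) * (-7) + (0.323) * (1)
                   = -0.6050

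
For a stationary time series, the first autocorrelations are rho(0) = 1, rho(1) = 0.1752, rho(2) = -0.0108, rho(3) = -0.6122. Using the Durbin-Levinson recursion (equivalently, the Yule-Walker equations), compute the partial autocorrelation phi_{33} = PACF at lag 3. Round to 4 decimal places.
\phi_{33} = -0.6230

The PACF at lag k is phi_{kk}, the last component of the solution
to the Yule-Walker system G_k phi = r_k where
  (G_k)_{ij} = rho(|i - j|), (r_k)_i = rho(i), i,j = 1..k.
Equivalently, Durbin-Levinson gives phi_{kk} iteratively:
  phi_{11} = rho(1)
  phi_{kk} = [rho(k) - sum_{j=1..k-1} phi_{k-1,j} rho(k-j)]
            / [1 - sum_{j=1..k-1} phi_{k-1,j} rho(j)],
  phi_{k,j} = phi_{k-1,j} - phi_{kk} phi_{k-1,k-j},  j = 1..k-1.
Step k = 1:
  phi_11 = rho(1) = 0.1752.
Step k = 2:
  phi_22 = [rho(2) - phi_11 rho(1)] / [1 - phi_11 rho(1)] = [-0.0108 - (0.1752)(0.1752)] / [1 - (0.1752)(0.1752)]
         = -0.04149504 / 0.96930496 = -0.042809.
  Update: phi_21 = phi_11 - phi_22 phi_11 = 0.1752 - (-0.042809)(0.1752) = 0.1827.
Step k = 3:
  phi_33 = [rho(3) - phi_21 rho(2) - phi_22 rho(1)] / [1 - phi_21 rho(1) - phi_22 rho(2)]
    numerator   = -0.6122 - (0.1827)(-0.0108) - (-0.042809)(0.1752) = -0.60272669
    denominator = 1 - (0.1827)(0.1752) - (-0.042809)(-0.0108) = 0.9675286
  phi_33 = -0.60272669 / 0.9675286 = -0.623.
Therefore phi_{33} = -0.6230.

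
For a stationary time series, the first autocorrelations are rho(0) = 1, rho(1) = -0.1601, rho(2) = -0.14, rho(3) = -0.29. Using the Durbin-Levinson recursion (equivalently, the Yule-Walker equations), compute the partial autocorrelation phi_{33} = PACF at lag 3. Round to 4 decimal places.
\phi_{33} = -0.3630

The PACF at lag k is phi_{kk}, the last component of the solution
to the Yule-Walker system G_k phi = r_k where
  (G_k)_{ij} = rho(|i - j|), (r_k)_i = rho(i), i,j = 1..k.
Equivalently, Durbin-Levinson gives phi_{kk} iteratively:
  phi_{11} = rho(1)
  phi_{kk} = [rho(k) - sum_{j=1..k-1} phi_{k-1,j} rho(k-j)]
            / [1 - sum_{j=1..k-1} phi_{k-1,j} rho(j)],
  phi_{k,j} = phi_{k-1,j} - phi_{kk} phi_{k-1,k-j},  j = 1..k-1.
Step k = 1:
  phi_11 = rho(1) = -0.1601.
Step k = 2:
  phi_22 = [rho(2) - phi_11 rho(1)] / [1 - phi_11 rho(1)] = [-0.14 - (-0.1601)(-0.1601)] / [1 - (-0.1601)(-0.1601)]
         = -0.16563201 / 0.97436799 = -0.169989.
  Update: phi_21 = phi_11 - phi_22 phi_11 = -0.1601 - (-0.169989)(-0.1601) = -0.187315.
Step k = 3:
  phi_33 = [rho(3) - phi_21 rho(2) - phi_22 rho(1)] / [1 - phi_21 rho(1) - phi_22 rho(2)]
    numerator   = -0.29 - (-0.187315)(-0.14) - (-0.169989)(-0.1601) = -0.3434394
    denominator = 1 - (-0.187315)(-0.1601) - (-0.169989)(-0.14) = 0.94621234
  phi_33 = -0.3434394 / 0.94621234 = -0.363.
Therefore phi_{33} = -0.3630.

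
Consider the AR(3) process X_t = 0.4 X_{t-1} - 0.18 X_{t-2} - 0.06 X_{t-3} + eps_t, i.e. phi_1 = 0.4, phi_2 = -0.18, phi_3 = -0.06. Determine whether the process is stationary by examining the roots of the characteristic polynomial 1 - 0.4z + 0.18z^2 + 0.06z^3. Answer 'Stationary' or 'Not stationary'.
\text{Stationary}

The AR(p) characteristic polynomial is P(z) = 1 - 0.4z + 0.18z^2 + 0.06z^3.
Stationarity requires all roots to lie outside the unit circle, i.e. |z| > 1 for every root.
Degree 3: look for a simple real root z0 first, then factor out (1 - z/z0) and solve the remaining quadratic.
Testing z0 = -5: P(-5) = 1 + (-0.4)(-5) + (0.18)(-5)^2 + (0.06)(-5)^3
  = 1 + (2) + (4.5) + (-7.5) = 0.  So z_0 = -5 is a root, |z_0| = 5.
Divide out the factor (1 + 0.2 z) = (1 - z/z0) (since 1/z0 = -0.2):
  P(z) = (1 + 0.2 z)(1 + (-0.6) z + (0.3) z^2)
  [check: z-coef -0.6 - (-0.2) = -0.4; z^2-coef 0.3 - (-0.2)(-0.6) = 0.18; z^3-coef -(-0.2)(0.3) = 0.06.]
Remaining roots from the quadratic factor 1 + (-0.6) z + (0.3) z^2:
  Set 1 + (-0.6) z + (0.3) z^2 = 0, i.e. a z^2 + b z + c = 0 with a = 0.3, b = -0.6, c = 1.
  Discriminant D = b^2 - 4ac = (-0.6)^2 - 4*(0.3)*1 = 0.36 - (1.2) = -0.84.
  D < 0, so the roots are the complex-conjugate pair z = (-b +/- i sqrt(-D)) / (2a) = 1 +/- 1.5275i.
  For a conjugate pair |z|^2 = z * conj(z) = (product of roots) = c/a = 1/(0.3) = 3.333333, so |z| = sqrt(3.333333) = 1.8257 for both roots.
Moduli of all roots: 5.0000, 1.8257, 1.8257.
All moduli strictly greater than 1? Yes.
Verdict: Stationary.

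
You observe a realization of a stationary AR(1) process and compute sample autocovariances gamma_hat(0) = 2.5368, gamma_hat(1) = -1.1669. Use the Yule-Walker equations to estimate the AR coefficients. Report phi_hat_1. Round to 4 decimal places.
\hat\phi_{1} = -0.4600

The Yule-Walker equations for an AR(p) process read, in matrix form,
  Gamma_p phi = r_p,   with   (Gamma_p)_{ij} = gamma(|i - j|),
                       (r_p)_i = gamma(i),   i,j = 1..p.
Substitute the sample gammas (Toeplitz matrix and right-hand side of size 1):
  Gamma_p = [[2.5368]]
  r_p     = [-1.1669]
With p = 1 this is the single equation gamma(0) phi_1 = gamma(1):
  phi_hat_1 = gamma(1) / gamma(0) = -1.1669 / 2.5368 = -0.4600.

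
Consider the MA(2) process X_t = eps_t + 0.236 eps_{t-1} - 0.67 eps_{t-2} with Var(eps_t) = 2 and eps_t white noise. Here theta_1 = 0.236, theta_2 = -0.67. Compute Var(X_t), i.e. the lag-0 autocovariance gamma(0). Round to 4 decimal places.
\gamma(0) = 3.0092

For an MA(q) process X_t = eps_t + sum_i theta_i eps_{t-i} with
Var(eps_t) = sigma^2, the variance is
  gamma(0) = sigma^2 * (1 + sum_i theta_i^2).
  sum_i theta_i^2 = (0.236)^2 + (-0.67)^2 = 0.055696 + 0.4489 = 0.504596.
  gamma(0) = 2 * (1 + 0.504596) = 2 * 1.504596 = 3.009192, which rounds to 3.0092.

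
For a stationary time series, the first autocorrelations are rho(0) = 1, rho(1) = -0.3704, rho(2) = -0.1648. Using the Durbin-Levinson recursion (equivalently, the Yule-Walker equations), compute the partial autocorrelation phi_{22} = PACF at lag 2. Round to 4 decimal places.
\phi_{22} = -0.3500

The PACF at lag k is phi_{kk}, the last component of the solution
to the Yule-Walker system G_k phi = r_k where
  (G_k)_{ij} = rho(|i - j|), (r_k)_i = rho(i), i,j = 1..k.
Equivalently, Durbin-Levinson gives phi_{kk} iteratively:
  phi_{11} = rho(1)
  phi_{kk} = [rho(k) - sum_{j=1..k-1} phi_{k-1,j} rho(k-j)]
            / [1 - sum_{j=1..k-1} phi_{k-1,j} rho(j)],
  phi_{k,j} = phi_{k-1,j} - phi_{kk} phi_{k-1,k-j},  j = 1..k-1.
Step k = 1:
  phi_11 = rho(1) = -0.3704.
Step k = 2:
  phi_22 = [rho(2) - phi_11 rho(1)] / [1 - phi_11 rho(1)] = [-0.1648 - (-0.3704)(-0.3704)] / [1 - (-0.3704)(-0.3704)]
         = -0.30199616 / 0.86280384 = -0.35.
Therefore phi_{22} = -0.3500.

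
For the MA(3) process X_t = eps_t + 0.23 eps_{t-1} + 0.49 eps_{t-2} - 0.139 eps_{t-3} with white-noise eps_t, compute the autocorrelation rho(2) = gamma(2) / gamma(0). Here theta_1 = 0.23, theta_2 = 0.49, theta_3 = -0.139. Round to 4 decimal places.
\rho(2) = 0.3490

For an MA(q) process with theta_0 = 1, the autocovariance is
  gamma(k) = sigma^2 * sum_{i=0..q-k} theta_i * theta_{i+k},
and rho(k) = gamma(k) / gamma(0). Sigma^2 cancels.
  numerator   = (1)*(0.49) + (0.23)*(-0.139) = 0.45803.
  denominator = (1)^2 + (0.23)^2 + (0.49)^2 + (-0.139)^2 = 1.312321.
  rho(2) = 0.45803 / 1.312321 = 0.3490.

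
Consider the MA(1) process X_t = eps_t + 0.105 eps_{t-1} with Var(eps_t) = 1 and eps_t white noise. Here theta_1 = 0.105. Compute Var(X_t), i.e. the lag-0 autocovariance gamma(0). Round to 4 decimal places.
\gamma(0) = 1.0110

For an MA(q) process X_t = eps_t + sum_i theta_i eps_{t-i} with
Var(eps_t) = sigma^2, the variance is
  gamma(0) = sigma^2 * (1 + sum_i theta_i^2).
  sum_i theta_i^2 = (0.105)^2 = 0.011025.
  gamma(0) = 1 * (1 + 0.011025) = 1 * 1.011025 = 1.011025, which rounds to 1.0110.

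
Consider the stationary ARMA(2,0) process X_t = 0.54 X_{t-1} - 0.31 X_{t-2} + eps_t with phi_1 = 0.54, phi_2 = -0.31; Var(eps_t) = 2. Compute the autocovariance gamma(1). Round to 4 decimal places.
\gamma(1) = 1.0988

Multiply the model equation by X_{t-k} and take expectations. With theta_0 = psi_0 = 1 and psi_j the MA(infinity) weights, this gives
  gamma(k) - sum_i phi_i gamma(k-i) = c_k,
  c_k = sigma^2 * sum_{j=k..q} theta_j psi_{j-k}   (c_k = 0 for k > q),
using gamma(-m) = gamma(m).
Pure AR (q = 0): c_0 = sigma^2 = 2, c_k = 0 for k >= 1.
Equations for k = 0, 1, 2 (AR order 2, c_2 = 0):
  (E0) gamma(0) = phi_1 gamma(1) + phi_2 gamma(2) + c_0
  (E1) gamma(1) = phi_1 gamma(0) + phi_2 gamma(1) + c_1
  (E2) gamma(2) = phi_1 gamma(1) + phi_2 gamma(0)
From (E1): gamma(1) = A gamma(0) + B with
  A = phi_1 / (1 - phi_2) = 0.54 / 1.31 = 0.412214,   B = c_1 / (1 - phi_2) = 0 / 1.31 = 0.
Insert (E2) into (E0): gamma(0) (1 - phi_2^2) = phi_1 (1 + phi_2) gamma(1) + c_0.
  phi_1 (1 + phi_2) = (0.54)(0.69) = 0.3726,   1 - phi_2^2 = 0.9039.
Replace gamma(1) by A gamma(0) + B and collect gamma(0):
  gamma(0) [0.9039 - (0.3726)(0.412214)] = c_0 = 2
  gamma(0) * 0.750309 = 2
  gamma(0) = 2 / 0.750309 = 2.665568.
  gamma(1) = A gamma(0) = (0.412214)(2.665568) = 1.098784.
Therefore gamma(1) = 1.0988 (to 4 decimal places).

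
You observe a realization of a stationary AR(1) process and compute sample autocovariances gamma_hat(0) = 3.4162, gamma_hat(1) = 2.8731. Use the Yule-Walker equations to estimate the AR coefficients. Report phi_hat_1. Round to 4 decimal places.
\hat\phi_{1} = 0.8410

The Yule-Walker equations for an AR(p) process read, in matrix form,
  Gamma_p phi = r_p,   with   (Gamma_p)_{ij} = gamma(|i - j|),
                       (r_p)_i = gamma(i),   i,j = 1..p.
Substitute the sample gammas (Toeplitz matrix and right-hand side of size 1):
  Gamma_p = [[3.4162]]
  r_p     = [2.8731]
With p = 1 this is the single equation gamma(0) phi_1 = gamma(1):
  phi_hat_1 = gamma(1) / gamma(0) = 2.8731 / 3.4162 = 0.8410.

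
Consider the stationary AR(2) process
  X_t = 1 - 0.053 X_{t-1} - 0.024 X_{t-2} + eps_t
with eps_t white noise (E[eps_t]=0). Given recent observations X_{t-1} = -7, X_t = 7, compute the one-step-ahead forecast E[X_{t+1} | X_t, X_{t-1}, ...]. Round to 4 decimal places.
E[X_{t+1} \mid \mathcal F_t] = 0.7970

For an AR(p) model X_t = c + sum_i phi_i X_{t-i} + eps_t, the
one-step-ahead conditional mean is
  E[X_{t+1} | X_t, ...] = c + sum_i phi_i X_{t+1-i}.
Substitute known values:
  E[X_{t+1} | ...] = 1 + (-0.053) * (7) + (-0.024) * (-7)
                   = 0.7970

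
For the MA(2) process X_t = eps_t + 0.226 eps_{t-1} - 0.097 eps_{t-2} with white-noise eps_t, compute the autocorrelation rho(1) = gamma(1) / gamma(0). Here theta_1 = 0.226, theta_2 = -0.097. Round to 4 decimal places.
\rho(1) = 0.1924

For an MA(q) process with theta_0 = 1, the autocovariance is
  gamma(k) = sigma^2 * sum_{i=0..q-k} theta_i * theta_{i+k},
and rho(k) = gamma(k) / gamma(0). Sigma^2 cancels.
  numerator   = (1)*(0.226) + (0.226)*(-0.097) = 0.204078.
  denominator = (1)^2 + (0.226)^2 + (-0.097)^2 = 1.060485.
  rho(1) = 0.204078 / 1.060485 = 0.1924.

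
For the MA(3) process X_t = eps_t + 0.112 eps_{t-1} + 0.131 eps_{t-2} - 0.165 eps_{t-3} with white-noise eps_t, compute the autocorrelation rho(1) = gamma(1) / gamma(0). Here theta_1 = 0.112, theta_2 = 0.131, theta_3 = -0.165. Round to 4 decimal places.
\rho(1) = 0.0994

For an MA(q) process with theta_0 = 1, the autocovariance is
  gamma(k) = sigma^2 * sum_{i=0..q-k} theta_i * theta_{i+k},
and rho(k) = gamma(k) / gamma(0). Sigma^2 cancels.
  numerator   = (1)*(0.112) + (0.112)*(0.131) + (0.131)*(-0.165) = 0.105057.
  denominator = (1)^2 + (0.112)^2 + (0.131)^2 + (-0.165)^2 = 1.05693.
  rho(1) = 0.105057 / 1.05693 = 0.0994.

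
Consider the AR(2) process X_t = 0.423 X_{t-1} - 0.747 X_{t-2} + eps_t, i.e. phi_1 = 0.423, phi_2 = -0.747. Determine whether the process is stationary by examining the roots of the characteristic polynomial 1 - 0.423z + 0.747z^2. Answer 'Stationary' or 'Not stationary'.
\text{Stationary}

The AR(p) characteristic polynomial is P(z) = 1 - 0.423z + 0.747z^2.
Stationarity requires all roots to lie outside the unit circle, i.e. |z| > 1 for every root.
Set 1 + (-0.423) z + (0.747) z^2 = 0, i.e. a z^2 + b z + c = 0 with a = 0.747, b = -0.423, c = 1.
Discriminant D = b^2 - 4ac = (-0.423)^2 - 4*(0.747)*1 = 0.178929 - (2.988) = -2.809071.
D < 0, so the roots are the complex-conjugate pair z = (-b +/- i sqrt(-D)) / (2a) = 0.2831 +/- 1.1218i.
For a conjugate pair |z|^2 = z * conj(z) = (product of roots) = c/a = 1/(0.747) = 1.338688, so |z| = sqrt(1.338688) = 1.157 for both roots.
Moduli of all roots: 1.1570, 1.1570.
All moduli strictly greater than 1? Yes.
Verdict: Stationary.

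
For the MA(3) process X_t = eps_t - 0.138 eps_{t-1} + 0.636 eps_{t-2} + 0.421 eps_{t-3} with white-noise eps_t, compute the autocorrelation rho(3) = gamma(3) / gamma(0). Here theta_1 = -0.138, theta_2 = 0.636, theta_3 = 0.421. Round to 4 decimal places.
\rho(3) = 0.2630

For an MA(q) process with theta_0 = 1, the autocovariance is
  gamma(k) = sigma^2 * sum_{i=0..q-k} theta_i * theta_{i+k},
and rho(k) = gamma(k) / gamma(0). Sigma^2 cancels.
  numerator   = (1)*(0.421) = 0.421.
  denominator = (1)^2 + (-0.138)^2 + (0.636)^2 + (0.421)^2 = 1.600781.
  rho(3) = 0.421 / 1.600781 = 0.2630.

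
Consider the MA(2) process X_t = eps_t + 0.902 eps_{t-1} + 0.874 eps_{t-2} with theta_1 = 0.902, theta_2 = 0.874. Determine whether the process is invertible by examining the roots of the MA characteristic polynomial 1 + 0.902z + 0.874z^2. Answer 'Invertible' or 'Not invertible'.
\text{Invertible}

The MA(q) characteristic polynomial is P(z) = 1 + 0.902z + 0.874z^2.
Invertibility requires all roots to lie outside the unit circle, i.e. |z| > 1 for every root.
Set 1 + (0.902) z + (0.874) z^2 = 0, i.e. a z^2 + b z + c = 0 with a = 0.874, b = 0.902, c = 1.
Discriminant D = b^2 - 4ac = (0.902)^2 - 4*(0.874)*1 = 0.813604 - (3.496) = -2.682396.
D < 0, so the roots are the complex-conjugate pair z = (-b +/- i sqrt(-D)) / (2a) = -0.516 +/- 0.937i.
For a conjugate pair |z|^2 = z * conj(z) = (product of roots) = c/a = 1/(0.874) = 1.144165, so |z| = sqrt(1.144165) = 1.0697 for both roots.
Moduli of all roots: 1.0697, 1.0697.
All moduli strictly greater than 1? Yes.
Verdict: Invertible.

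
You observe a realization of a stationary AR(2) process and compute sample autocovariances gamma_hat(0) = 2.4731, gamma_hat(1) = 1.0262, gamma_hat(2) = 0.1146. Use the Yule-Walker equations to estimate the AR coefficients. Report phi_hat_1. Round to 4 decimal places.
\hat\phi_{1} = 0.4780

The Yule-Walker equations for an AR(p) process read, in matrix form,
  Gamma_p phi = r_p,   with   (Gamma_p)_{ij} = gamma(|i - j|),
                       (r_p)_i = gamma(i),   i,j = 1..p.
Substitute the sample gammas (Toeplitz matrix and right-hand side of size 2):
  Gamma_p = [[2.4731, 1.0262], [1.0262, 2.4731]]
  r_p     = [1.0262, 0.1146]
Written out:
  2.4731 phi_1 + 1.0262 phi_2 = 1.0262
  1.0262 phi_1 + 2.4731 phi_2 = 0.1146
Solve by Cramer's rule:
  det = gamma(0)^2 - gamma(1)^2 = (2.4731)^2 - (1.0262)^2 = 6.11622361 - 1.05308644 = 5.06313717
  phi_hat_1 = [gamma(1) gamma(0) - gamma(1) gamma(2)] / det = [(1.0262)(2.4731) - (1.0262)(0.1146)] / 5.06313717 = 2.4202927 / 5.06313717 = 0.478
  phi_hat_2 = [gamma(0) gamma(2) - gamma(1)^2] / det = [(2.4731)(0.1146) - (1.0262)^2] / 5.06313717 = -0.76966918 / 5.06313717 = -0.152
So phi_hat = [0.4780, -0.1520].
Therefore phi_hat_1 = 0.4780.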